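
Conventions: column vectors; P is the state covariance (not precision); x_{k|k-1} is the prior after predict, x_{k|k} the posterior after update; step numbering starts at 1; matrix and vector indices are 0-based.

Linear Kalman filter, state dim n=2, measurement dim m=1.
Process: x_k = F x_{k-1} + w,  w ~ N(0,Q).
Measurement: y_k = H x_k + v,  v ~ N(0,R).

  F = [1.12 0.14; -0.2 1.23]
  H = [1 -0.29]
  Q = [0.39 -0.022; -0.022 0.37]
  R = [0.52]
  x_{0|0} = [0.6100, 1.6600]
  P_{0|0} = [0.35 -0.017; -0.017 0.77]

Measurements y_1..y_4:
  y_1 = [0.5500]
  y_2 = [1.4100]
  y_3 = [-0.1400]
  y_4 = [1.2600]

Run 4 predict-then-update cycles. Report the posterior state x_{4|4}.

x_post = [1.8156, 2.4021]

step 1: x^-=[0.9156, 1.9198]  P^-=[0.8388 0.0093; 0.0093 1.5573]  S=[1.4844]  K=[0.5633; -0.2980]  nu=[0.1911]  x^+=[1.0233, 1.8628]  P^+=[0.3678 0.2584; 0.2584 1.4255]
step 2: x^-=[1.4069, 2.0866]  P^-=[0.9604 0.4898; 0.4898 2.4142]  S=[1.3993]  K=[0.5848; -0.1503]  nu=[0.6083]  x^+=[1.7626, 1.9952]  P^+=[0.4818 0.6128; 0.6128 2.3826]
step 3: x^-=[2.2534, 2.1016]  P^-=[1.2333 1.1074; 1.1074 3.6924]  S=[1.4215]  K=[0.6417; 0.0258]  nu=[-1.7840]  x^+=[1.1087, 2.0557]  P^+=[0.6480 1.0839; 1.0839 3.6914]
step 4: x^-=[1.5296, 2.3067]  P^-=[1.6151 1.9313; 1.9313 5.4474]  S=[1.4731]  K=[0.7162; 0.2387]  nu=[0.3994]  x^+=[1.8156, 2.4021]  P^+=[0.8595 1.6795; 1.6795 5.3635]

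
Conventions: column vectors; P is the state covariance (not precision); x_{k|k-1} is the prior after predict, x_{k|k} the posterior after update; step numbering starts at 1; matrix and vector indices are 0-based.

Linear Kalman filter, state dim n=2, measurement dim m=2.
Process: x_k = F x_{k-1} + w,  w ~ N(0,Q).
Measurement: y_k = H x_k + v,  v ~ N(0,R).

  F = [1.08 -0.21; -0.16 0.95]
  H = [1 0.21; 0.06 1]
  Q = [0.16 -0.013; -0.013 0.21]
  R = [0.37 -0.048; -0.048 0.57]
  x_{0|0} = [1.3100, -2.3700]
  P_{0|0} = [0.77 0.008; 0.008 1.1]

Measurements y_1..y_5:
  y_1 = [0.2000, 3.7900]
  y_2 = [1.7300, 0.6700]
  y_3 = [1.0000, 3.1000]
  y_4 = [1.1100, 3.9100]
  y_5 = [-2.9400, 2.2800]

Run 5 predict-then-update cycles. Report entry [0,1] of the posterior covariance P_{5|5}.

step 1: x^-=[1.9125, -2.4611]  P^-=[1.1030 -0.3570; -0.3570 1.2200]  S=[1.3769 -0.0871; -0.0871 1.7512]  K=[0.7385 -0.1293; -0.0300 0.6830]  nu=[-1.1957, 6.1364]  x^+=[0.2359, 1.7657]  P^+=[0.3062 -0.1275; -0.1275 0.3984]
step 2: x^-=[-0.1161, 1.6397]  P^-=[0.5926 -0.2805; -0.2805 0.6162]  S=[0.8719 -0.1671; -0.1671 1.1546]  K=[0.5877 -0.1271; -0.0760 0.5081]  nu=[1.5017, -0.9627]  x^+=[0.8889, 1.0365]  P^+=[0.2478 -0.1155; -0.1155 0.3002]
step 3: x^-=[0.7423, 0.8424]  P^-=[0.5147 -0.2381; -0.2381 0.5224]  S=[0.8077 -0.1485; -0.1485 1.0657]  K=[0.5537 -0.1173; -0.0732 0.4666]  nu=[0.0808, 2.2130]  x^+=[0.5275, 1.8691]  P^+=[0.2331 -0.1074; -0.1074 0.2759]
step 4: x^-=[0.1772, 1.6912]  P^-=[0.4927 -0.2221; -0.2221 0.4976]  S=[0.7914 -0.1389; -0.1389 1.0427]  K=[0.5440 -0.1122; -0.0688 0.4553]  nu=[0.5777, 2.2081]  x^+=[0.2436, 2.6569]  P^+=[0.2285 -0.1038; -0.1038 0.2690]
step 5: x^-=[-0.2949, 2.4851]  P^-=[0.4854 -0.2161; -0.2161 0.4902]  S=[0.7863 -0.1348; -0.1348 1.0360]  K=[0.5408 -0.1101; -0.0665 0.4520]  nu=[-3.1670, -0.1874]  x^+=[-1.9868, 2.6109]  P^+=[0.2269 -0.1024; -0.1024 0.2670]

P_post[0,1] = -0.1024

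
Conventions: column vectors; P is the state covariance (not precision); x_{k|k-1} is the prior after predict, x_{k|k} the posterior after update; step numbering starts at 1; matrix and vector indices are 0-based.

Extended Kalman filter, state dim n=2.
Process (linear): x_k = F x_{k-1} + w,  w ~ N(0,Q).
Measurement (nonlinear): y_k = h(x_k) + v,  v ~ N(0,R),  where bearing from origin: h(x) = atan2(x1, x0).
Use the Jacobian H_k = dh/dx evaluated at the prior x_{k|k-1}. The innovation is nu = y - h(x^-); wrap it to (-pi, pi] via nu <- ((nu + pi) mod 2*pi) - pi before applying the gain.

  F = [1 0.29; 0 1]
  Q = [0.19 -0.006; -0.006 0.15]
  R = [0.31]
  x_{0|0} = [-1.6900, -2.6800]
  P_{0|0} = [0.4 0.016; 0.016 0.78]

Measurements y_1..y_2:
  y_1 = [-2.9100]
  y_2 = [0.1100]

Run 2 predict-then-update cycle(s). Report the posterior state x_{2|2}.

x_post = [-2.9412, -3.4331]

step 1: x^-=[-2.4672, -2.6800]  P^-=[0.6649 0.2362; 0.2362 0.9300]  H_jac=[0.2020 -0.1859]  S=[0.3515]  K=[0.2571; -0.3562]  nu=[-0.5951]  x^+=[-2.6202, -2.4680]  P^+=[0.6416 0.2684; 0.2684 0.8854]
step 2: x^-=[-3.3359, -2.4680]  P^-=[1.0618 0.5192; 0.5192 1.0354]  H_jac=[0.1433 -0.1937]  S=[0.3418]  K=[0.1510; -0.3691]  nu=[2.6146]  x^+=[-2.9412, -3.4331]  P^+=[1.0540 0.5382; 0.5382 0.9888]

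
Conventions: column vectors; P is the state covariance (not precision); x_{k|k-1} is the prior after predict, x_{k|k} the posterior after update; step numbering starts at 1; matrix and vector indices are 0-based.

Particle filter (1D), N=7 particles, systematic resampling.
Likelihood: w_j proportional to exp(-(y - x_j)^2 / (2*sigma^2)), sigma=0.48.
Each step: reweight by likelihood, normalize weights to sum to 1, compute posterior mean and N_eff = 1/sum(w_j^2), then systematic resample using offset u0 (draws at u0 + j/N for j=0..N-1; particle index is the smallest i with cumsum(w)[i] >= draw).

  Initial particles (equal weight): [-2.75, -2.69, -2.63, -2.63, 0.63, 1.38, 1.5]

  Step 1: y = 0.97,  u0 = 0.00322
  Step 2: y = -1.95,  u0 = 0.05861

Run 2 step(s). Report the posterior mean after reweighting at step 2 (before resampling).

post_mean = 0.6301

step 1: w=[0.0000, 0.0000, 0.0000, 0.0000, 0.3860, 0.3444, 0.2696]  mean=1.1229  Neff=2.9387  idx=[4, 4, 4, 5, 5, 5, 6]
step 2: w=[0.3333, 0.3333, 0.3333, 0.0000, 0.0000, 0.0000, 0.0000]  mean=0.6301  Neff=3.0004  idx=[0, 0, 1, 1, 1, 2, 2]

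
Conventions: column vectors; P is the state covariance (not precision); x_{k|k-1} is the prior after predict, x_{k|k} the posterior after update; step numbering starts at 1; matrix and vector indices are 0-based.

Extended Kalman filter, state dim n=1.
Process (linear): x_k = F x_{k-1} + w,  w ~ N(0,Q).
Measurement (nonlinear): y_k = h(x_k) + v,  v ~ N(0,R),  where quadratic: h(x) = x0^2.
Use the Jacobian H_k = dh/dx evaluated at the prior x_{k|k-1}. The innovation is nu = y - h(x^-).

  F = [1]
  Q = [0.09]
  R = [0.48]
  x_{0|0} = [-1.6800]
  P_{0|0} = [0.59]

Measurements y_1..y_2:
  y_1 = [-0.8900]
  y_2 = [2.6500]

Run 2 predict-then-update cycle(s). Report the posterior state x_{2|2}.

step 1: x^-=[-1.6800]  P^-=[0.6800]  H_jac=[-3.3600]  S=[8.1569]  K=[-0.2801]  nu=[-3.7124]  x^+=[-0.6401]  P^+=[0.0400]
step 2: x^-=[-0.6401]  P^-=[0.1300]  H_jac=[-1.2803]  S=[0.6931]  K=[-0.2402]  nu=[2.2402]  x^+=[-1.1781]  P^+=[0.0900]

x_post = [-1.1781]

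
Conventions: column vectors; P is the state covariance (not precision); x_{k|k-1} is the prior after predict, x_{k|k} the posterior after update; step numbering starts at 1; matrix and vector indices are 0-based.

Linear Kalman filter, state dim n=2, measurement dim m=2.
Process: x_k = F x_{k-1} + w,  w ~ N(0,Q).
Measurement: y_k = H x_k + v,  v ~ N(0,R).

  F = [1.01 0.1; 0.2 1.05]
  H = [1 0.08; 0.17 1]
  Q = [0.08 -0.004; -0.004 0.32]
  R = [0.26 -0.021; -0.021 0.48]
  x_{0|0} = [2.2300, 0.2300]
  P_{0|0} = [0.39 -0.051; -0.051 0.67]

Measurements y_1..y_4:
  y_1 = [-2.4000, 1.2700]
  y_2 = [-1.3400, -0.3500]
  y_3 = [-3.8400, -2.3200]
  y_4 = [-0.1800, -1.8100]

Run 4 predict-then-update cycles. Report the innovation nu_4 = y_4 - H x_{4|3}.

innov = [2.4215, 0.5269]

step 1: x^-=[2.2753, 0.6875]  P^-=[0.4742 0.0900; 0.0900 1.0529]  S=[0.7554 0.2351; 0.2351 1.5772]  K=[0.6330 0.0138; 0.0209 0.6742]  nu=[-4.7303, 0.1957]  x^+=[-0.7165, 0.7207]  P^+=[0.1671 -0.0351; -0.0351 0.3291]
step 2: x^-=[-0.6516, 0.6135]  P^-=[0.2467 0.0264; 0.0264 0.6748]  S=[0.5152 0.1017; 0.1017 1.1709]  K=[0.4796 0.0167; 0.0423 0.5765]  nu=[-0.7375, -0.8527]  x^+=[-1.0195, 0.0907]  P^+=[0.1262 -0.0235; -0.0235 0.2798]
step 3: x^-=[-1.0206, -0.1086]  P^-=[0.2068 0.0255; 0.0255 0.6237]  S=[0.4749 0.0899; 0.0899 1.1183]  K=[0.4362 0.0192; 0.0533 0.5573]  nu=[-2.8107, -2.0379]  x^+=[-2.2856, -1.3940]  P^+=[0.1146 -0.0194; -0.0194 0.2697]
step 4: x^-=[-2.4479, -1.9208]  P^-=[0.1956 0.0265; 0.0265 0.6137]  S=[0.4638 0.0882; 0.0882 1.1084]  K=[0.4225 0.0203; 0.0577 0.5532]  nu=[2.4215, 0.5269]  x^+=[-1.4141, -1.4895]  P^+=[0.1109 -0.0180; -0.0180 0.2674]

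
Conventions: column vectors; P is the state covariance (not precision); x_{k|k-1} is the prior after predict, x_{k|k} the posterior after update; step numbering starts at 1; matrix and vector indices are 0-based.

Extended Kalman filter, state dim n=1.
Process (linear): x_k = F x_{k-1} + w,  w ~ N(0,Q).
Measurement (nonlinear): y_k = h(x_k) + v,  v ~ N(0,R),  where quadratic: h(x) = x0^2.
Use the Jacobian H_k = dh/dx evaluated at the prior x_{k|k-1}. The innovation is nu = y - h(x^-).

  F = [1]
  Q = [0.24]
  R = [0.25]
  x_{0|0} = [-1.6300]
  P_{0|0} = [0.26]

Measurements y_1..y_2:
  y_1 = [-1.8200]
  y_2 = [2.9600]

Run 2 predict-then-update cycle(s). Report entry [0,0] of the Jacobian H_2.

H_jac[0,0] = -0.6368

step 1: x^-=[-1.6300]  P^-=[0.5000]  H_jac=[-3.2600]  S=[5.5638]  K=[-0.2930]  nu=[-4.4769]  x^+=[-0.3184]  P^+=[0.0225]
step 2: x^-=[-0.3184]  P^-=[0.2625]  H_jac=[-0.6368]  S=[0.3564]  K=[-0.4689]  nu=[2.8586]  x^+=[-1.6589]  P^+=[0.1841]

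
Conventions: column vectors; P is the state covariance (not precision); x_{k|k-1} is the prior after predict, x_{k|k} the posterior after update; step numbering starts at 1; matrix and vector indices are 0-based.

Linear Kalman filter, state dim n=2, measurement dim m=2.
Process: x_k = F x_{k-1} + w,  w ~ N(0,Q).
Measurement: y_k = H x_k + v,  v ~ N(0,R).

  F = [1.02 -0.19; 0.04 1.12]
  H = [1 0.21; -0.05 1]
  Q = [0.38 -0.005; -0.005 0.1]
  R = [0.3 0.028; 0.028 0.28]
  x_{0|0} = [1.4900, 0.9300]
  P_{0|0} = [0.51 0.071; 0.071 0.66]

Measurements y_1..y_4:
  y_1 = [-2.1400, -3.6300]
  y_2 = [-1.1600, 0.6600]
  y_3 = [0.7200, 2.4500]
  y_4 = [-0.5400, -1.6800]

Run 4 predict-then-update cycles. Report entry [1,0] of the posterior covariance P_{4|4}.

step 1: x^-=[1.3431, 1.1012]  P^-=[0.9069 -0.0441; -0.0441 0.9351]  S=[1.2296 0.1354; 0.1354 1.2218]  K=[0.7472 -0.1560; 0.0399 0.7627]  nu=[-3.7144, -4.6640]  x^+=[-0.7046, -2.6043]  P^+=[0.2222 -0.0116; -0.0116 0.2141]
step 2: x^-=[-0.2239, -2.9450]  P^-=[0.6235 -0.0547; -0.0547 0.3679]  S=[0.9167 0.0199; 0.0199 0.6549]  K=[0.6709 -0.1516; 0.0123 0.5655]  nu=[-0.3176, 3.5938]  x^+=[-0.9817, -0.9165]  P^+=[0.1999 -0.0137; -0.0137 0.1580]
step 3: x^-=[-0.8272, -1.0658]  P^-=[0.5990 -0.0460; -0.0460 0.2973]  S=[0.8928 0.0150; 0.0150 0.5834]  K=[0.6626 -0.1472; 0.0098 0.5133]  nu=[1.7710, 3.4744]  x^+=[-0.1651, 0.7350]  P^+=[0.1973 -0.0128; -0.0128 0.1434]
step 4: x^-=[-0.3081, 0.8166]  P^-=[0.5954 -0.0420; -0.0420 0.2790]  S=[0.8901 0.0153; 0.0153 0.5647]  K=[0.6615 -0.1450; 0.0101 0.4975]  nu=[-0.4034, -2.5120]  x^+=[-0.2108, -0.4373]  P^+=[0.1970 -0.0122; -0.0122 0.1390]

P_post[1,0] = -0.0122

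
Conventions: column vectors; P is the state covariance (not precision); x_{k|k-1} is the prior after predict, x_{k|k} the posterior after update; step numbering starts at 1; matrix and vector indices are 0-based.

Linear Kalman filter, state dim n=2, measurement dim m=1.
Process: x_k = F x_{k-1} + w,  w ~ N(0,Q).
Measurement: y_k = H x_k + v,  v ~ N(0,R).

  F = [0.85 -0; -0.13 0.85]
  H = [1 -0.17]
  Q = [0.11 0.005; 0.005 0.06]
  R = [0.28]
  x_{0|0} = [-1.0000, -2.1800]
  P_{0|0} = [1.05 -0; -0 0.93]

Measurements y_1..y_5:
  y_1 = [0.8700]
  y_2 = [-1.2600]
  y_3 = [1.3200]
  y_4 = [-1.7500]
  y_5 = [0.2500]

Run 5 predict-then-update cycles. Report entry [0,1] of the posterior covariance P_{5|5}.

step 1: x^-=[-0.8500, -1.7230]  P^-=[0.8686 -0.1110; -0.1110 0.7497]  S=[1.2080]  K=[0.7347; -0.1974]  nu=[1.4271]  x^+=[0.1984, -2.0047]  P^+=[0.2166 0.0642; 0.0642 0.7026]
step 2: x^-=[0.1687, -1.7298]  P^-=[0.2665 0.0274; 0.0274 0.5571]  S=[0.5533]  K=[0.4733; -0.1216]  nu=[-1.7227]  x^+=[-0.6466, -1.5203]  P^+=[0.1426 0.0593; 0.0593 0.5489]
step 3: x^-=[-0.5496, -1.2082]  P^-=[0.2130 0.0321; 0.0321 0.4459]  S=[0.4950]  K=[0.4193; -0.0884]  nu=[1.6642]  x^+=[0.1482, -1.3553]  P^+=[0.1260 0.0504; 0.0504 0.4420]
step 4: x^-=[0.1260, -1.1712]  P^-=[0.2010 0.0275; 0.0275 0.3704]  S=[0.4824]  K=[0.4070; -0.0735]  nu=[-2.0751]  x^+=[-0.7187, -1.0187]  P^+=[0.1211 0.0419; 0.0419 0.3678]
step 5: x^-=[-0.6109, -0.7724]  P^-=[0.1975 0.0219; 0.0219 0.3185]  S=[0.4792]  K=[0.4043; -0.0672]  nu=[0.7295]  x^+=[-0.3159, -0.8215]  P^+=[0.1192 0.0349; 0.0349 0.3163]

P_post[0,1] = 0.0349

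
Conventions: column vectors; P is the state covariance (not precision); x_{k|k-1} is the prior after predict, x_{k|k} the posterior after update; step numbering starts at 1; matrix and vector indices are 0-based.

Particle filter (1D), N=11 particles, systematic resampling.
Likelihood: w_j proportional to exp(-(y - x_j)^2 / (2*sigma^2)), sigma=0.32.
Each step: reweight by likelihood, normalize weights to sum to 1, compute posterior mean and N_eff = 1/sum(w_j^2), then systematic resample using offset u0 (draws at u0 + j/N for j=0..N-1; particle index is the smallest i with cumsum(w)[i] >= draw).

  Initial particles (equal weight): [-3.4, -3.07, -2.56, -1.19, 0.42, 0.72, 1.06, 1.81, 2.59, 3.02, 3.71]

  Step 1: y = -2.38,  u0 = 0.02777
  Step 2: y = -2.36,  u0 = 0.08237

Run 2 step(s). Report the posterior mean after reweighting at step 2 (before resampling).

post_mean = -2.5652

step 1: w=[0.0065, 0.1020, 0.8905, 0.0010, 0.0000, 0.0000, 0.0000, 0.0000, 0.0000, 0.0000, 0.0000]  mean=-2.6161  Neff=1.2448  idx=[1, 2, 2, 2, 2, 2, 2, 2, 2, 2, 2]
step 2: w=[0.0103, 0.0990, 0.0990, 0.0990, 0.0990, 0.0990, 0.0990, 0.0990, 0.0990, 0.0990, 0.0990]  mean=-2.5652  Neff=10.1975  idx=[1, 2, 3, 4, 5, 6, 7, 8, 9, 9, 10]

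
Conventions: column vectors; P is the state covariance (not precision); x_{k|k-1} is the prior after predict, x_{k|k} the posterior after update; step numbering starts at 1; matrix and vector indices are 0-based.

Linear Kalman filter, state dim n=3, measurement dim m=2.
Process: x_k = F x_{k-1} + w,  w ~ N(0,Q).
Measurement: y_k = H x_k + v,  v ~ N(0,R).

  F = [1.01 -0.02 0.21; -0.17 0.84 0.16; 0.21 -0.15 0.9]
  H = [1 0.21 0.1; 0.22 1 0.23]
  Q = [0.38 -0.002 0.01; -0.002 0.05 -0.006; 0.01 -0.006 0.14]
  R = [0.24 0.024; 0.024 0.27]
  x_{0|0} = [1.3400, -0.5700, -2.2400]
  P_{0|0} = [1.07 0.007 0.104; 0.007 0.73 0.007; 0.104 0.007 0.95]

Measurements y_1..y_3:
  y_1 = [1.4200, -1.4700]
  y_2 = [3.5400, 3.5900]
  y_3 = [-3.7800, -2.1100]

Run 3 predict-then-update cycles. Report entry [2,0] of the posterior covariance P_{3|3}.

P_post[2,0] = 0.0167

step 1: x^-=[0.8944, -1.0650, -1.6491]  P^-=[1.5575 -0.1458 0.5164; -0.1458 0.6146 -0.0053; 0.5164 -0.0053 1.0101]  S=[1.8765 0.4957; 0.4957 0.9991]  K=[0.8721 -0.1168; -0.1875 0.6749; 0.2743 0.2049]  nu=[0.9142, -0.2225]  x^+=[1.7176, -1.3865, -1.4439]  P^+=[0.2178 -0.0628 0.0187; -0.0628 0.2190 -0.1196; 0.0187 -0.1196 0.7713]
step 2: x^-=[1.4593, -1.6877, -0.7309]  P^-=[0.6478 -0.0890 0.2362; -0.0890 0.2154 -0.0328; 0.2362 -0.0328 0.8226]  S=[0.9140 0.1922; 0.1922 0.5299]  K=[0.7268 -0.0601; -0.1366 0.4048; 0.2795 0.2919]  nu=[2.5082, 5.1248]  x^+=[2.9740, 0.0441, 1.4660]  P^+=[0.1799 -0.0435 0.0223; -0.0435 0.1327 -0.0746; 0.0223 -0.0746 0.6747]
step 3: x^-=[3.3107, -0.2340, 1.9373]  P^-=[0.6051 -0.0596 0.2078; -0.0596 0.1573 0.0020; 0.2078 0.0020 0.7287]  S=[0.8760 0.1972; 0.1972 0.4908]  K=[0.7087 -0.0376; -0.1060 0.3373; 0.2442 0.3405]  nu=[-7.2353, -3.0499]  x^+=[-1.7024, -0.4954, -0.8680]  P^+=[0.1750 -0.0355 0.0167; -0.0355 0.1057 -0.0408; 0.0167 -0.0408 0.5868]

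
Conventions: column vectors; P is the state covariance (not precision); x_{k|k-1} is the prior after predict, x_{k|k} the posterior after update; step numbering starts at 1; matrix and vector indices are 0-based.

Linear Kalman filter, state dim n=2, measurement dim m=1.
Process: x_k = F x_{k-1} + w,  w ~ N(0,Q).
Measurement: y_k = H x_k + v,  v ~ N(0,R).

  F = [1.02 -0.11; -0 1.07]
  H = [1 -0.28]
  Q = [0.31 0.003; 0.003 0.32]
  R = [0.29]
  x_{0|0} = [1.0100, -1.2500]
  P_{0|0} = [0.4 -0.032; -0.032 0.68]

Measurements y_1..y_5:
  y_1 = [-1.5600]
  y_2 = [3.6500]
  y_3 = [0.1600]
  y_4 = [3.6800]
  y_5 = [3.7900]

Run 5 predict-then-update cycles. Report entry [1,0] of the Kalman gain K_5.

K[1,0] = -0.5670

step 1: x^-=[1.1677, -1.3375]  P^-=[0.7416 -0.1120; -0.1120 1.0985]  S=[1.1804]  K=[0.6548; -0.3554]  nu=[-3.1022]  x^+=[-0.8636, -0.2349]  P^+=[0.2355 0.1628; 0.1628 0.9494]
step 2: x^-=[-0.8550, -0.2513]  P^-=[0.5299 0.0689; 0.0689 1.4070]  S=[0.8917]  K=[0.5727; -0.3646]  nu=[4.4347]  x^+=[1.6847, -1.8680]  P^+=[0.2375 0.2551; 0.2551 1.2885]
step 3: x^-=[1.9238, -1.9988]  P^-=[0.5154 0.1297; 0.1297 1.7952]  S=[0.8736]  K=[0.5485; -0.4269]  nu=[-2.3235]  x^+=[0.6494, -1.0068]  P^+=[0.2527 0.3343; 0.3343 1.6360]
step 4: x^-=[0.7732, -1.0773]  P^-=[0.5176 0.1753; 0.1753 2.1930]  S=[0.8814]  K=[0.5316; -0.4978]  nu=[2.6052]  x^+=[2.1581, -2.3742]  P^+=[0.2686 0.4085; 0.4085 1.9746]
step 5: x^-=[2.4624, -2.5404]  P^-=[0.5216 0.2164; 0.2164 2.5807]  S=[0.8927]  K=[0.5164; -0.5670]  nu=[0.6163]  x^+=[2.7807, -2.8898]  P^+=[0.2835 0.4778; 0.4778 2.2937]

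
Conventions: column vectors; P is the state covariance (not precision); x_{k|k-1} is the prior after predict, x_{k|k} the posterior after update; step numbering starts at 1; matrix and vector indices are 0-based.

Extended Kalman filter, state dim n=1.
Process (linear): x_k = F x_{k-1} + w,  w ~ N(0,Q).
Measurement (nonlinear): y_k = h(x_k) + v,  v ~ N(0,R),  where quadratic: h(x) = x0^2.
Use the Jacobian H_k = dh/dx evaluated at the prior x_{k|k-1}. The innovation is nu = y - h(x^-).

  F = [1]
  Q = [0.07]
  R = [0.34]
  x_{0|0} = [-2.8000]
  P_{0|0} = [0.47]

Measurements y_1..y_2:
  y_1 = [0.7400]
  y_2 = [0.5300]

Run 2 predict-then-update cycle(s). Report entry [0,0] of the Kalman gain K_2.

K[0,0] = -0.2238

step 1: x^-=[-2.8000]  P^-=[0.5400]  H_jac=[-5.6000]  S=[17.2744]  K=[-0.1751]  nu=[-7.1000]  x^+=[-1.5571]  P^+=[0.0106]
step 2: x^-=[-1.5571]  P^-=[0.0806]  H_jac=[-3.1142]  S=[1.1220]  K=[-0.2238]  nu=[-1.8946]  x^+=[-1.1331]  P^+=[0.0244]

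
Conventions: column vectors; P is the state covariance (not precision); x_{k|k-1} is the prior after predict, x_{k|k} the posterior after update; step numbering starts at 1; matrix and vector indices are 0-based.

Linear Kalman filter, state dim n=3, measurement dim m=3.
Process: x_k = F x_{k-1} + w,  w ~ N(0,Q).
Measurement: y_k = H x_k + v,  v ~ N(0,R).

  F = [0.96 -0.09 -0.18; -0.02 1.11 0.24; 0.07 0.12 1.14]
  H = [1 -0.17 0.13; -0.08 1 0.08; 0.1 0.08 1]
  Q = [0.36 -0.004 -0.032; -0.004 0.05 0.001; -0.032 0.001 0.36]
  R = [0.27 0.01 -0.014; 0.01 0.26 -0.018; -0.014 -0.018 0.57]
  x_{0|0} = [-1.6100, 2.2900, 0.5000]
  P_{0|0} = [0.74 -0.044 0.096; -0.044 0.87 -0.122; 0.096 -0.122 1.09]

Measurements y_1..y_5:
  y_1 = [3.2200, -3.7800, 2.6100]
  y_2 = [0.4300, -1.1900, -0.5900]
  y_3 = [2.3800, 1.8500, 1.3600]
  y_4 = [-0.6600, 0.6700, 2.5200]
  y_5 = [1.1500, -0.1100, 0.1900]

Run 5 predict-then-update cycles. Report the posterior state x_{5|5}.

step 1: x^-=[-1.8417, 2.6941, 0.7321]  P^-=[1.0548 -0.1497 -0.1011; -0.1497 1.1210 0.2523; -0.1011 0.2523 1.7739]  S=[1.4007 -0.3759 0.1547; -0.3759 1.4648 0.4523; 0.1547 0.4523 2.3794]  K=[0.7840 0.0559 -0.0648; -0.0063 0.7895 -0.0122; -0.0085 0.0433 0.7421]  nu=[5.4245, -6.6800, 1.8465]  x^+=[1.9183, -2.6362, 1.7670]  P^+=[0.2312 0.0481 -0.0759; 0.0481 0.2127 -0.0429; -0.0759 -0.0429 0.4334]
step 2: x^-=[1.7607, -2.5405, 1.8323]  P^-=[0.6054 -0.0053 -0.1792; -0.0053 0.3128 0.0961; -0.1792 0.0961 0.9043]  S=[0.8506 -0.0889 -0.0374; -0.0889 0.6010 0.1837; -0.0374 0.1837 1.4618]  K=[0.6833 0.0076 -0.0650; 0.0019 0.5294 0.0160; -0.0536 0.1141 0.5959]  nu=[-2.0008, 1.3448, -2.3951]  x^+=[0.5595, -1.8709, 0.6656]  P^+=[0.1998 0.0315 -0.0692; 0.0315 0.1411 -0.0149; -0.0692 -0.0149 0.3465]
step 3: x^-=[0.5857, -1.9281, 0.5735]  P^-=[0.5745 -0.0162 -0.1608; -0.0162 0.2352 0.0979; -0.1608 0.0979 0.7987]  S=[0.8242 -0.0838 -0.0355; -0.0838 0.5243 0.1687; -0.0355 0.1687 1.3592]  K=[0.6708 -0.0173 -0.0573; -0.0051 0.4562 0.0279; -0.0505 0.1441 0.5624]  nu=[1.3920, 3.7791, 0.8822]  x^+=[1.4034, -0.1864, 1.5438]  P^+=[0.1940 0.0238 -0.0631; 0.0238 0.1203 -0.0042; -0.0631 -0.0042 0.3253]
step 4: x^-=[1.0861, 0.1355, 1.8358]  P^-=[0.5678 -0.0222 -0.1521; -0.0222 0.2143 0.1024; -0.1521 0.1024 0.7746]  S=[0.8206 -0.0850 -0.0313; -0.0850 0.5048 0.1685; -0.0313 0.1685 1.3373]  K=[0.6676 -0.0279 -0.0535; -0.0093 0.4317 0.0331; -0.0465 0.1573 0.5531]  nu=[-1.9617, 0.4745, 0.5647]  x^+=[-0.2669, 0.3773, 2.3141]  P^+=[0.1920 0.0206 -0.0602; 0.0206 0.1132 0.0001; -0.0602 0.0001 0.3191]
step 5: x^-=[-0.7067, 0.9795, 2.6646]  P^-=[0.5655 -0.0249 -0.1487; -0.0249 0.2077 0.1052; -0.1487 0.1052 0.7680]  S=[0.8196 -0.0859 -0.0294; -0.0859 0.4989 0.1698; -0.0294 0.1698 1.3317]  K=[0.6663 -0.0321 -0.0519; -0.0112 0.4231 0.0354; -0.0446 0.1630 0.5501]  nu=[1.6768, -1.3592, -2.4823]  x^+=[0.5829, 0.2978, 1.0028]  P^+=[0.1912 0.0193 -0.0590; 0.0193 0.1106 0.0019; -0.0590 0.0019 0.3170]

x_post = [0.5829, 0.2978, 1.0028]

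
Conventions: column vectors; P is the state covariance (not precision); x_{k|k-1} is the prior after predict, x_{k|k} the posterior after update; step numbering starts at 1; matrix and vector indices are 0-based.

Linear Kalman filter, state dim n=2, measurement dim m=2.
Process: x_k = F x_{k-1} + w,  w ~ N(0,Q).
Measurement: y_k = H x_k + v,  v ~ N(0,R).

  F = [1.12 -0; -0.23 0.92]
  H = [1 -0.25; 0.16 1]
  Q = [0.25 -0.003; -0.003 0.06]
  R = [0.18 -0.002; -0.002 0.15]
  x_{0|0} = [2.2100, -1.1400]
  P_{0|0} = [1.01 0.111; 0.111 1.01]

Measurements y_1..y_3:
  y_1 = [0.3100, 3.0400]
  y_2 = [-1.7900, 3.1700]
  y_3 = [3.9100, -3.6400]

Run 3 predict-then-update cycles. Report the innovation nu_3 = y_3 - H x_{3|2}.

step 1: x^-=[2.4752, -1.5571]  P^-=[1.5169 -0.1488; -0.1488 0.9213]  S=[1.8289 -0.1325; -0.1325 1.0625]  K=[0.8640 0.1961; -0.1474 0.8263]  nu=[-2.5545, 4.2011]  x^+=[1.0920, 2.2909]  P^+=[0.1558 0.0028; 0.0028 0.1238]
step 2: x^-=[1.2231, 1.8565]  P^-=[0.4454 -0.0403; -0.0403 0.1719]  S=[0.6563 -0.0124; -0.0124 0.3204]  K=[0.6964 0.1236; -0.1172 0.5118]  nu=[-2.5490, 1.1178]  x^+=[-0.4138, 2.7273]  P^+=[0.1244 -0.0028; -0.0028 0.0774]
step 3: x^-=[-0.4634, 2.6043]  P^-=[0.4061 -0.0379; -0.0379 0.1333]  S=[0.6133 -0.0067; -0.0067 0.2816]  K=[0.6787 0.1124; -0.1112 0.4492]  nu=[5.0245, -6.1702]  x^+=[2.2534, -0.7261]  P^+=[0.1210 -0.0039; -0.0039 0.0682]

innov = [5.0245, -6.1702]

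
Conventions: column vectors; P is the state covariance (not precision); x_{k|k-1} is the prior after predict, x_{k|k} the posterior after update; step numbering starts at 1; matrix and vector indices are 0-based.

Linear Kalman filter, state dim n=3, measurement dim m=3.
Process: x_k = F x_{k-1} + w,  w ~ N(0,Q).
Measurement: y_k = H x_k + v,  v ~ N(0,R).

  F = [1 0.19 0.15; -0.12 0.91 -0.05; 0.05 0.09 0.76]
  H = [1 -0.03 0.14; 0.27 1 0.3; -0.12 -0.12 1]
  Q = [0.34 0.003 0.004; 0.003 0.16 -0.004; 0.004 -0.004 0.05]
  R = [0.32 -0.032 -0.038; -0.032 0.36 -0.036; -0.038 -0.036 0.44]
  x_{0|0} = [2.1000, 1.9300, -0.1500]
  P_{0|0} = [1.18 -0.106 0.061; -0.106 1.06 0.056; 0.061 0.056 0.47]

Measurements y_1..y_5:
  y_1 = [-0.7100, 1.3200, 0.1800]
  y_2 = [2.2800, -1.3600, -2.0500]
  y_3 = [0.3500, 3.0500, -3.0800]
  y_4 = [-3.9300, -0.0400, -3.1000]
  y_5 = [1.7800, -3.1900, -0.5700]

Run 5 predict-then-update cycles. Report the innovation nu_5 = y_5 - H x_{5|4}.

step 1: x^-=[2.4442, 1.5118, 0.1647]  P^-=[1.5501 -0.0499 0.1798; -0.0499 1.0747 0.0870; 0.1798 0.0870 0.3444]  S=[1.9304 0.3913 0.0066; 0.3913 1.6331 0.0216; 0.0066 0.0216 0.7567]  K=[0.8034 0.0663 -0.0092; -0.1799 0.7098 -0.0663; 0.0913 0.1190 0.4086]  nu=[-3.1319, -0.9011, 0.4900]  x^+=[-0.1362, 1.4032, -0.0281]  P^+=[0.2553 -0.0662 -0.0143; -0.0662 0.2879 -0.0213; -0.0143 -0.0213 0.1678]
step 2: x^-=[0.1262, 1.2946, 0.0981]  P^-=[0.5789 -0.0395 0.0199; -0.0395 0.4187 -0.0039; 0.0199 -0.0039 0.1453]  S=[0.9101 0.0848 -0.0612; 0.0848 0.8135 -0.0545; -0.0612 -0.0545 0.5947]  K=[0.6324 0.0848 -0.0024; -0.1084 0.5083 -0.0477; 0.0552 0.0666 0.2529]  nu=[2.1789, -2.7182, -1.9776]  x^+=[1.2785, -0.2289, -0.4626]  P^+=[0.1998 -0.0409 -0.0091; -0.0409 0.2039 -0.0156; -0.0091 -0.0156 0.1038]
step 3: x^-=[1.1656, -0.3386, -0.3083]  P^-=[0.5303 -0.0241 0.0158; -0.0241 0.3422 -0.0037; 0.0158 -0.0037 0.1089]  S=[0.8587 0.0864 -0.0666; 0.0864 0.7380 -0.0578; -0.0666 -0.0578 0.5579]  K=[0.6115 0.0964 0.0025; -0.0900 0.4609 -0.0381; 0.0465 0.0555 0.2039]  nu=[-0.7826, 3.1663, -2.6725]  x^+=[0.9855, 1.2931, -0.7139]  P^+=[0.1924 -0.0349 -0.0067; -0.0349 0.1832 -0.0121; -0.0067 -0.0121 0.0837]
step 4: x^-=[1.1241, 1.0942, -0.3769]  P^-=[0.5249 -0.0211 0.0158; -0.0211 0.3234 -0.0022; 0.0158 -0.0022 0.0978]  S=[0.8528 0.0883 -0.0681; 0.0883 0.7203 -0.0577; -0.0681 -0.0577 0.5462]  K=[0.6089 0.0998 0.0046; -0.0855 0.4479 -0.0338; 0.0441 0.0531 0.1872]  nu=[-4.9685, -1.3246, -2.4569]  x^+=[-2.0446, 1.0090, -1.1262]  P^+=[0.1913 -0.0336 -0.0058; -0.0336 0.1774 -0.0105; -0.0058 -0.0105 0.0768]
step 5: x^-=[-2.0219, 1.2198, -0.8674]  P^-=[0.5243 -0.0206 0.0159; -0.0206 0.3181 -0.0014; 0.0159 -0.0014 0.0941]  S=[0.8521 0.0887 -0.0685; 0.0887 0.7154 -0.0574; -0.0685 -0.0574 0.5422]  K=[0.6086 0.1007 0.0054; -0.0844 0.4442 -0.0320; 0.0433 0.0527 0.1814]  nu=[3.9599, -3.6037, 0.2011]  x^+=[0.0262, -0.7217, -0.8495]  P^+=[0.1911 -0.0334 -0.0055; -0.0334 0.1757 -0.0098; -0.0055 -0.0098 0.0745]

innov = [3.9599, -3.6037, 0.2011]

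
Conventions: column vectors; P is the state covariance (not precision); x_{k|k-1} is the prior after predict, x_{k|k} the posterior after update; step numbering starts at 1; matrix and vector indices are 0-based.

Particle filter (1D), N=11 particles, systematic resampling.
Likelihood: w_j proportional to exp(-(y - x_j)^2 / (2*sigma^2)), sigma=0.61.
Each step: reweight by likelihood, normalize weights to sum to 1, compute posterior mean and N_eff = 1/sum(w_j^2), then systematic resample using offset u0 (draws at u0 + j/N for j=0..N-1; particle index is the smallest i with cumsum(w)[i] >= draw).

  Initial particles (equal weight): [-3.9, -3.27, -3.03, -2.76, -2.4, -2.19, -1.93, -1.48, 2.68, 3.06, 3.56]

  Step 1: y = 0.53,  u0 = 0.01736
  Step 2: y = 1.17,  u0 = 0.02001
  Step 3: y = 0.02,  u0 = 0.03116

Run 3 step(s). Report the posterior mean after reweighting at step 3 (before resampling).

post_mean = 2.6800

step 1: w=[0.0000, 0.0000, 0.0000, 0.0001, 0.0014, 0.0069, 0.0424, 0.6327, 0.2893, 0.0265, 0.0006]  mean=-0.1784  Neff=2.0551  idx=[6, 7, 7, 7, 7, 7, 7, 7, 8, 8, 8]
step 2: w=[0.0000, 0.0006, 0.0006, 0.0006, 0.0006, 0.0006, 0.0006, 0.0006, 0.3320, 0.3320, 0.3320]  mean=2.6634  Neff=3.0240  idx=[8, 8, 8, 8, 9, 9, 9, 9, 10, 10, 10]
step 3: w=[0.0909, 0.0909, 0.0909, 0.0909, 0.0909, 0.0909, 0.0909, 0.0909, 0.0909, 0.0909, 0.0909]  mean=2.6800  Neff=11.0000  idx=[0, 1, 2, 3, 4, 5, 6, 7, 8, 9, 10]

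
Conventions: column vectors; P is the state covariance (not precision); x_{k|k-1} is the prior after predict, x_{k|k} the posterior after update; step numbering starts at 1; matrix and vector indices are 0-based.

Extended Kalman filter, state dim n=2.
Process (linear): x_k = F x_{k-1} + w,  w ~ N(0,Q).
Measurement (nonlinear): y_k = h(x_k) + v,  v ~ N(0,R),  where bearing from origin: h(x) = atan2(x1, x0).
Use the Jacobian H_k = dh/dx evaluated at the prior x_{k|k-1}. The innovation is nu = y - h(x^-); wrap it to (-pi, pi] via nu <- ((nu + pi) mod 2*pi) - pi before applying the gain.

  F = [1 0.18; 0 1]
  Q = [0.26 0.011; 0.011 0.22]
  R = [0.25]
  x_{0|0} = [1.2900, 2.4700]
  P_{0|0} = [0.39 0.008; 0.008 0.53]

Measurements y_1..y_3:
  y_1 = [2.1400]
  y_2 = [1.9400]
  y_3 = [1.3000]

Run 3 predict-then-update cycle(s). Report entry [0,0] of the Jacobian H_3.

step 1: x^-=[1.7346, 2.4700]  P^-=[0.6701 0.1144; 0.1144 0.7500]  H_jac=[-0.2711 0.1904]  S=[0.3146]  K=[-0.5082; 0.3553]  nu=[1.1814]  x^+=[1.1342, 2.8898]  P^+=[0.5888 0.1712; 0.1712 0.7103]
step 2: x^-=[1.6544, 2.8898]  P^-=[0.9334 0.3101; 0.3101 0.9303]  H_jac=[-0.2606 0.1492]  S=[0.3100]  K=[-0.6355; 0.1871]  nu=[0.8892]  x^+=[1.0893, 3.0561]  P^+=[0.8082 0.3469; 0.3469 0.9194]
step 3: x^-=[1.6394, 3.0561]  P^-=[1.2229 0.5234; 0.5234 1.1394]  H_jac=[-0.2541 0.1363]  S=[0.3139]  K=[-0.7627; 0.0711]  nu=[0.2216]  x^+=[1.4704, 3.0719]  P^+=[1.0403 0.5404; 0.5404 1.1378]

H_jac[0,0] = -0.2541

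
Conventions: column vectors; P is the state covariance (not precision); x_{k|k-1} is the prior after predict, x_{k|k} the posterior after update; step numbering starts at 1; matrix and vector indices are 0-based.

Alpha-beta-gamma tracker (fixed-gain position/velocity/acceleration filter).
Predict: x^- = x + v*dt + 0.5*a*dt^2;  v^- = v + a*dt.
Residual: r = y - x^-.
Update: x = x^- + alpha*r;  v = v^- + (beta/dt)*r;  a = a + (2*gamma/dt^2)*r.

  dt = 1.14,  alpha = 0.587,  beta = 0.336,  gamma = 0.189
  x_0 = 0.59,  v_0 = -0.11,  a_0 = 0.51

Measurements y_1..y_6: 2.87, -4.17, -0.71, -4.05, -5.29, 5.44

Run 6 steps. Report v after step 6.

v_post = 0.5778

step 1: x_pred=0.7960  r=2.0740  x^+=2.0134  v^+=1.0827  a^+=1.1132
step 2: x_pred=3.9711  r=-8.1411  x^+=-0.8077  v^+=-0.0477  a^+=-1.2547
step 3: x_pred=-1.6774  r=0.9674  x^+=-1.1095  v^+=-1.1929  a^+=-0.9733
step 4: x_pred=-3.1019  r=-0.9481  x^+=-3.6584  v^+=-2.5819  a^+=-1.2491
step 5: x_pred=-7.4134  r=2.1234  x^+=-6.1670  v^+=-3.3800  a^+=-0.6314
step 6: x_pred=-10.4305  r=15.8705  x^+=-1.1145  v^+=0.5778  a^+=3.9846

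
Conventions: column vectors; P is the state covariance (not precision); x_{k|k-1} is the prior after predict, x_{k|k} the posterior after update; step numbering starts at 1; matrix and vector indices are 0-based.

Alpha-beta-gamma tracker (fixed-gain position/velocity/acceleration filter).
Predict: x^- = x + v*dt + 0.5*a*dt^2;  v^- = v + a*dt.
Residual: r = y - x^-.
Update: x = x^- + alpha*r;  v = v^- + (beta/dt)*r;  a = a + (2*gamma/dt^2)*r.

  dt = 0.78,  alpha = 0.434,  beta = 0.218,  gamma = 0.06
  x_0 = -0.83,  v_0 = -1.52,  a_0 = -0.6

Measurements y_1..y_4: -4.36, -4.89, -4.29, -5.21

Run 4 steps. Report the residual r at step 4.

step 1: x_pred=-2.1981  r=-2.1619  x^+=-3.1364  v^+=-2.5922  a^+=-1.0264
step 2: x_pred=-5.4705  r=0.5805  x^+=-5.2186  v^+=-3.2306  a^+=-0.9119
step 3: x_pred=-8.0158  r=3.7258  x^+=-6.3988  v^+=-2.9005  a^+=-0.1770
step 4: x_pred=-8.7151  r=3.5051  x^+=-7.1939  v^+=-2.0590  a^+=0.5143

resid = 3.5051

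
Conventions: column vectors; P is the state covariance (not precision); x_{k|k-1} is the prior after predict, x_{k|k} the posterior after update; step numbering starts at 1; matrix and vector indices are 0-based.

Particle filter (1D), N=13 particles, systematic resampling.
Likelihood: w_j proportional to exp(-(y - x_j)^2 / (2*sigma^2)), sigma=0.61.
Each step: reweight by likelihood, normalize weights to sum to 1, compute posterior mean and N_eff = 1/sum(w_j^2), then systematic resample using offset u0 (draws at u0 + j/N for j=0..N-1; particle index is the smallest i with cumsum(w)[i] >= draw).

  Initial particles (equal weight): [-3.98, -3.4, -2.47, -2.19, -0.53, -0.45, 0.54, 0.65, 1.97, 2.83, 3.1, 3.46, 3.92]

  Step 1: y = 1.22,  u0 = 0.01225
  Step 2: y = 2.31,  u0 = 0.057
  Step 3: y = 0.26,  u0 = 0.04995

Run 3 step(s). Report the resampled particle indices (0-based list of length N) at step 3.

step 1: w=[0.0000, 0.0000, 0.0000, 0.0000, 0.0094, 0.0136, 0.3099, 0.3728, 0.2709, 0.0177, 0.0050, 0.0007, 0.0000]  mean=1.0003  Neff=3.2363  idx=[5, 6, 6, 6, 6, 7, 7, 7, 7, 7, 8, 8, 8]
step 2: w=[0.0000, 0.0054, 0.0054, 0.0054, 0.0054, 0.0090, 0.0090, 0.0090, 0.0090, 0.0090, 0.3112, 0.3112, 0.3112]  mean=1.8799  Neff=3.4359  idx=[8, 10, 10, 10, 10, 11, 11, 11, 11, 12, 12, 12, 12]
step 3: w=[0.7755, 0.0187, 0.0187, 0.0187, 0.0187, 0.0187, 0.0187, 0.0187, 0.0187, 0.0187, 0.0187, 0.0187, 0.0187]  mean=0.9463  Neff=1.6511  idx=[0, 0, 0, 0, 0, 0, 0, 0, 0, 0, 3, 7, 11]

resampled_idx = [0, 0, 0, 0, 0, 0, 0, 0, 0, 0, 3, 7, 11]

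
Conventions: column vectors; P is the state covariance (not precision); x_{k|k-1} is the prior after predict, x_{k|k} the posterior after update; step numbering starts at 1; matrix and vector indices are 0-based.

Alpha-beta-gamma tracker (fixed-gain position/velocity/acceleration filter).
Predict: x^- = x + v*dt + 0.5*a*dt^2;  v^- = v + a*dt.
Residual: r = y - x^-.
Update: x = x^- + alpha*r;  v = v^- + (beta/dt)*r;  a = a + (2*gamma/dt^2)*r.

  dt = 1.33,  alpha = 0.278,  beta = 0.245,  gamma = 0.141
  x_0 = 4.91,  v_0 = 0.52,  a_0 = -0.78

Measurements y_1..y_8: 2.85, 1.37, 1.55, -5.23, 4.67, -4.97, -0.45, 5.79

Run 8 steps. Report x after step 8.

x_post = 7.6892

step 1: x_pred=4.9117  r=-2.0617  x^+=4.3386  v^+=-0.8972  a^+=-1.1087
step 2: x_pred=2.1647  r=-0.7947  x^+=1.9438  v^+=-2.5181  a^+=-1.2354
step 3: x_pred=-2.4980  r=4.0480  x^+=-1.3726  v^+=-3.4155  a^+=-0.5900
step 4: x_pred=-6.4371  r=1.2071  x^+=-6.1015  v^+=-3.9779  a^+=-0.3976
step 5: x_pred=-11.7438  r=16.4138  x^+=-7.1808  v^+=-1.4831  a^+=2.2191
step 6: x_pred=-7.1907  r=2.2207  x^+=-6.5733  v^+=1.8774  a^+=2.5731
step 7: x_pred=-1.8006  r=1.3506  x^+=-1.4252  v^+=5.5484  a^+=2.7884
step 8: x_pred=8.4205  r=-2.6305  x^+=7.6892  v^+=8.7725  a^+=2.3691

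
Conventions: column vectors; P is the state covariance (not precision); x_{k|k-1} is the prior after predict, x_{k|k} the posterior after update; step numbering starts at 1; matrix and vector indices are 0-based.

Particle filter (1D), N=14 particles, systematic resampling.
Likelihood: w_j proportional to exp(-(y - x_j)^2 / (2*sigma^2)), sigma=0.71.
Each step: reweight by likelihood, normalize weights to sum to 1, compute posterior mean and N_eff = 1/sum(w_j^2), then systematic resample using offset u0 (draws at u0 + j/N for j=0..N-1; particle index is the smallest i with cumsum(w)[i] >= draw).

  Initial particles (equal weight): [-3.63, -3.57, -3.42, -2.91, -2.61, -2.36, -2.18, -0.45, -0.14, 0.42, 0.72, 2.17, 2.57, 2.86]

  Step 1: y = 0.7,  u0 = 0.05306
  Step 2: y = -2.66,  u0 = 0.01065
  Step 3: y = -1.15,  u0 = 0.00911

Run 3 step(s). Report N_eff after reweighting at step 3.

N_eff = 13.2051

step 1: w=[0.0000, 0.0000, 0.0000, 0.0000, 0.0000, 0.0000, 0.0001, 0.0945, 0.1743, 0.3247, 0.3508, 0.0412, 0.0109, 0.0034]  mean=0.4489  Neff=3.7086  idx=[7, 8, 8, 8, 9, 9, 9, 9, 10, 10, 10, 10, 10, 11]
step 2: w=[0.5715, 0.1335, 0.1335, 0.1335, 0.0059, 0.0059, 0.0059, 0.0059, 0.0009, 0.0009, 0.0009, 0.0009, 0.0009, 0.0000]  mean=-0.3001  Neff=2.6305  idx=[0, 0, 0, 0, 0, 0, 0, 0, 1, 1, 2, 2, 3, 3]
step 3: w=[0.0866, 0.0866, 0.0866, 0.0866, 0.0866, 0.0866, 0.0866, 0.0866, 0.0512, 0.0512, 0.0512, 0.0512, 0.0512, 0.0512]  mean=-0.3548  Neff=13.2051  idx=[0, 0, 1, 2, 3, 4, 5, 5, 6, 7, 8, 9, 11, 12]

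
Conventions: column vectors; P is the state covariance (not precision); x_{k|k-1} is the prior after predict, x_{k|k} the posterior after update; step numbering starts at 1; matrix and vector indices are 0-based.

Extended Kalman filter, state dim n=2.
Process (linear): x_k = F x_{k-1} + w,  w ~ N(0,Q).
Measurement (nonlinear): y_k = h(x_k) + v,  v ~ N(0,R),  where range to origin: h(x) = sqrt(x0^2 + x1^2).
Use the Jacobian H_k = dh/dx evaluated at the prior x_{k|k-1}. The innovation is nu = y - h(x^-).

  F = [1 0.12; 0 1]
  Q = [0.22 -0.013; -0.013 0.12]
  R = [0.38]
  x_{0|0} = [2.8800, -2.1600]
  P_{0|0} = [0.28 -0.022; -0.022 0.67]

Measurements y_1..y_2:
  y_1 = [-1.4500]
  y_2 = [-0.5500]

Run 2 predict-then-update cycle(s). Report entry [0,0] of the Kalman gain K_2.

step 1: x^-=[2.6208, -2.1600]  P^-=[0.5044 0.0454; 0.0454 0.7900]  H_jac=[0.7717 -0.6360]  S=[0.9553]  K=[0.3772; -0.4893]  nu=[-4.8462]  x^+=[0.7929, 0.2110]  P^+=[0.3685 0.2217; 0.2217 0.5613]
step 2: x^-=[0.8182, 0.2110]  P^-=[0.6497 0.2761; 0.2761 0.6813]  H_jac=[0.9683 0.2498]  S=[1.1652]  K=[0.5991; 0.3754]  nu=[-1.3950]  x^+=[-0.0175, -0.3127]  P^+=[0.2315 0.0140; 0.0140 0.5171]

K[0,0] = 0.5991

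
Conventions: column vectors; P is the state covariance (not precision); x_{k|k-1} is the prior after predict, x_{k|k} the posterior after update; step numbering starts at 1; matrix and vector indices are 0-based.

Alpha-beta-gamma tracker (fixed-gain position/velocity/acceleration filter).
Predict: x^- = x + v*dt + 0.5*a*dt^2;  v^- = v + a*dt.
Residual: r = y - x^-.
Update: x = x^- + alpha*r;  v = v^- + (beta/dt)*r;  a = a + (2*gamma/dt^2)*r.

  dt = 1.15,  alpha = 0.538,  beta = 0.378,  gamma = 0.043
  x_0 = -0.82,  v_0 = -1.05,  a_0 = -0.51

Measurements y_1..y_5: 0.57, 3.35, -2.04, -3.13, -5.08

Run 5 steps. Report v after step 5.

step 1: x_pred=-2.3647  r=2.9347  x^+=-0.7858  v^+=-0.6719  a^+=-0.3192
step 2: x_pred=-1.7695  r=5.1195  x^+=0.9848  v^+=0.6439  a^+=0.0138
step 3: x_pred=1.7343  r=-3.7743  x^+=-0.2963  v^+=-0.5809  a^+=-0.2317
step 4: x_pred=-1.1175  r=-2.0125  x^+=-2.2002  v^+=-1.5088  a^+=-0.3626
step 5: x_pred=-4.1751  r=-0.9049  x^+=-4.6620  v^+=-2.2232  a^+=-0.4214

v_post = -2.2232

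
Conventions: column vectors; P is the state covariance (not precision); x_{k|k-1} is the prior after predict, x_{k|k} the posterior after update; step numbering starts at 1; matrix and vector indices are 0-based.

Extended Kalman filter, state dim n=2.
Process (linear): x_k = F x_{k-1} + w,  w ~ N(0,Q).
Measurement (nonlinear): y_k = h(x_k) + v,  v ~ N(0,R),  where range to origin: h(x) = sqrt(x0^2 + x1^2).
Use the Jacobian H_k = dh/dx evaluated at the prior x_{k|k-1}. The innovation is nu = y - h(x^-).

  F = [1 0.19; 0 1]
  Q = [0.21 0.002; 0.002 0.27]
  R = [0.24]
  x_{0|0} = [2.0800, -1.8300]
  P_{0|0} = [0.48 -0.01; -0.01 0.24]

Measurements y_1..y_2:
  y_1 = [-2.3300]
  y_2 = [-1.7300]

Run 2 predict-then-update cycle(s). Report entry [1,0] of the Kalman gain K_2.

step 1: x^-=[1.7323, -1.8300]  P^-=[0.6949 0.0376; 0.0376 0.5100]  H_jac=[0.6875 -0.7262]  S=[0.7998]  K=[0.5631; -0.4308]  nu=[-4.8499]  x^+=[-0.9987, 0.2591]  P^+=[0.4413 0.2316; 0.2316 0.3616]
step 2: x^-=[-0.9494, 0.2591]  P^-=[0.7523 0.3023; 0.3023 0.6316]  H_jac=[-0.9647 0.2633]  S=[0.8304]  K=[-0.7782; -0.1510]  nu=[-2.7142]  x^+=[1.1627, 0.6688]  P^+=[0.2495 0.2048; 0.2048 0.6127]

K[1,0] = -0.1510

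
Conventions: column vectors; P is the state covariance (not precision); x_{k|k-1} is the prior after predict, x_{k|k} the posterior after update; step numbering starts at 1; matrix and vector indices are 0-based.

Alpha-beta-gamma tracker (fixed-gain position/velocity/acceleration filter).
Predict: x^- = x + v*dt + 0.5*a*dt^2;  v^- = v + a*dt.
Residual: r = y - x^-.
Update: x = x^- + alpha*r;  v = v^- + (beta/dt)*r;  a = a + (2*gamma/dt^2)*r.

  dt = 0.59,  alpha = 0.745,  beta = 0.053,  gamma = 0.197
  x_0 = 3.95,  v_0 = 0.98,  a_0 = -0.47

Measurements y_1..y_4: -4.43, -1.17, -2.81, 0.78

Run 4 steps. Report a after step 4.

a_post = 9.5914

step 1: x_pred=4.4464  r=-8.8764  x^+=-2.1665  v^+=-0.0947  a^+=-10.5168
step 2: x_pred=-4.0528  r=2.8828  x^+=-1.9051  v^+=-6.0406  a^+=-7.2539
step 3: x_pred=-6.7316  r=3.9216  x^+=-3.8100  v^+=-9.9681  a^+=-2.8151
step 4: x_pred=-10.1812  r=10.9612  x^+=-2.0151  v^+=-10.6444  a^+=9.5914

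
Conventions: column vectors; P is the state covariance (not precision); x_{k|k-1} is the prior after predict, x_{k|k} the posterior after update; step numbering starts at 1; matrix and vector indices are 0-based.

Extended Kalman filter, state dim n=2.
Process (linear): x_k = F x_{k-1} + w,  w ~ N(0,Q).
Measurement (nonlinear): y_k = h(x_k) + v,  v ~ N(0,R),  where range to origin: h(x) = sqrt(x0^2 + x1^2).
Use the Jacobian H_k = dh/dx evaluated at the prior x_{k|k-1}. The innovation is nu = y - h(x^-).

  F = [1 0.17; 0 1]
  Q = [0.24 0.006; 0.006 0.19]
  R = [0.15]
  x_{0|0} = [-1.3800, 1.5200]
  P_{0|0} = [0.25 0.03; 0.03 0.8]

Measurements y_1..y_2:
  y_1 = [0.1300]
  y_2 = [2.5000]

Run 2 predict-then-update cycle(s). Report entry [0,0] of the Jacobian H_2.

H_jac[0,0] = -0.9998

step 1: x^-=[-1.1216, 1.5200]  P^-=[0.5233 0.1720; 0.1720 0.9900]  H_jac=[-0.5937 0.8047]  S=[0.8111]  K=[-0.2124; 0.8562]  nu=[-1.7590]  x^+=[-0.7479, 0.0139]  P^+=[0.4867 0.3195; 0.3195 0.3954]
step 2: x^-=[-0.7455, 0.0139]  P^-=[0.8468 0.3928; 0.3928 0.5854]  H_jac=[-0.9998 0.0187]  S=[0.9820]  K=[-0.8547; -0.3887]  nu=[1.7543]  x^+=[-2.2449, -0.6680]  P^+=[0.1295 0.0665; 0.0665 0.4370]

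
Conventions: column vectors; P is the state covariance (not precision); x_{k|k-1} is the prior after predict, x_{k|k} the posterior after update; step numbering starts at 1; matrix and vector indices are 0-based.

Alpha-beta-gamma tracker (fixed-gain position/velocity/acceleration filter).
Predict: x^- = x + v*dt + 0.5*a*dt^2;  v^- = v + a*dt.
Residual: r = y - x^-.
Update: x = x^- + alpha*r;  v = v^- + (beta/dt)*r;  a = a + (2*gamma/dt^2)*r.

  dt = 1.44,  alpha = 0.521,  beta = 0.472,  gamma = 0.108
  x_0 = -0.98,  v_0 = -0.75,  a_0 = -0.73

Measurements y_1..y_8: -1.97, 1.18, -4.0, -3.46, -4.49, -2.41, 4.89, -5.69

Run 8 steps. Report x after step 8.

step 1: x_pred=-2.8169  r=0.8469  x^+=-2.3756  v^+=-1.5236  a^+=-0.6418
step 2: x_pred=-5.2351  r=6.4151  x^+=-1.8928  v^+=-0.3451  a^+=0.0265
step 3: x_pred=-2.3623  r=-1.6377  x^+=-3.2155  v^+=-0.8438  a^+=-0.1441
step 4: x_pred=-4.5800  r=1.1200  x^+=-3.9965  v^+=-0.6842  a^+=-0.0275
step 5: x_pred=-5.0103  r=0.5203  x^+=-4.7392  v^+=-0.5533  a^+=0.0267
step 6: x_pred=-5.5082  r=3.0982  x^+=-3.8940  v^+=0.5007  a^+=0.3495
step 7: x_pred=-2.8107  r=7.7007  x^+=1.2014  v^+=3.5281  a^+=1.1516
step 8: x_pred=7.4758  r=-13.1658  x^+=0.6164  v^+=0.8709  a^+=-0.2198

x_post = 0.6164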